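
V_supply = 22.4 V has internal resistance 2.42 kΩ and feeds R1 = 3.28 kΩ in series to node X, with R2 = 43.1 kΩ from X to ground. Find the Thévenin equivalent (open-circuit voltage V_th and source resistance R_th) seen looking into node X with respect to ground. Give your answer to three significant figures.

R1' = 2.42 + 3.28 = 5.700 kΩ (source resistance + R1).
Open-circuit (no load on X): V_th = V_supply · R2/(R1' + R2) = 22.4 × 43.1/(5.700 + 43.1) = 19.78 V.
Zeroing V_supply shorts the top of R1' to ground, so R_th = R1' ‖ R2 = 5.034 kΩ.

V_th ≈ 19.8 V, R_th ≈ 5.03 kΩ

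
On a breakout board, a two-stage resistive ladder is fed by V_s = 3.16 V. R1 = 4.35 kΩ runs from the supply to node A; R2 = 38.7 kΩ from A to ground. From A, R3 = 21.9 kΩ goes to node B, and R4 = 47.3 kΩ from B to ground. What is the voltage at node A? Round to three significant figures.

Node A sees R2 in parallel with the series input of stage 2, R3 + R4 = 69.20 kΩ.
R2 ‖ (R3+R4) = 24.82 kΩ.
So V_A = 3.16 × 0.8509 = 2.689 V.

V_A ≈ 2.69 V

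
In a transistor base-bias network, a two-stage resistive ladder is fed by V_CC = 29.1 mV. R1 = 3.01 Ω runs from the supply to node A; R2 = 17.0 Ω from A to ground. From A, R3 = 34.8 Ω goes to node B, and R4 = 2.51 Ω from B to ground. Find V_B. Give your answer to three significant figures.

The second stage (R3 + R4 = 37.31 Ω) loads node A in parallel with R2.
Effective lower resistance at A: R2 ‖ 37.31 = 11.68 Ω.
So V_A = 29.1 × 0.7951 = 23.14 mV.
Then the unloaded second divider: V_B = V_A × R4/(R3+R4) = 23.14 × 0.06727 = 1.557 mV.

V_B ≈ 1.56 mV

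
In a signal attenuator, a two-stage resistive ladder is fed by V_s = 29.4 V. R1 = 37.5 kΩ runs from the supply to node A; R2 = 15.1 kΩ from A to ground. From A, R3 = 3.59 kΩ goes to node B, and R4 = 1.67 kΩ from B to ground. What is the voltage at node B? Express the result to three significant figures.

Looking into the second stage from A: R3 + R4 = 5.260 kΩ appears in parallel with R2.
R2 ‖ (R3+R4) = 3.901 kΩ.
First divider: V_A = V_s · 3.901/(37.5 + 3.901) = 2.770 V.
Then the unloaded second divider: V_B = V_A × R4/(R3+R4) = 2.770 × 0.3175 = 0.8795 V.

V_B ≈ 0.880 V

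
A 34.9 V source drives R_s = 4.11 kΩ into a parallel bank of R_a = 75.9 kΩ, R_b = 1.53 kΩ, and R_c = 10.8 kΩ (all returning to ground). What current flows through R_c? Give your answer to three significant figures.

Parallel bank: R_p = 1/(1/75.9 + 1/1.53 + 1/10.8) = 1.317 kΩ.
Node voltage V_A = V_supply · R_p/(R_s + R_p) = 34.9 × 0.2427 = 8.469 V.
Branch current I = V_A/R_c = 8.469/10.8 = 0.7842 mA.

I ≈ 0.784 mA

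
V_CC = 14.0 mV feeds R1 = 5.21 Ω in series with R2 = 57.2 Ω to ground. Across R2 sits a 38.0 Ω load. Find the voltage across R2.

First combine the lower leg with the load: R2 ‖ R_L = 22.83 Ω.
Then V_out = V_CC · R2'/(R1 + R2') = 14.0 × 22.83/28.04 = 11.40 mV.
(Unloaded it would be 12.8 mV; the load pulls it down.)

V_out ≈ 11.4 mV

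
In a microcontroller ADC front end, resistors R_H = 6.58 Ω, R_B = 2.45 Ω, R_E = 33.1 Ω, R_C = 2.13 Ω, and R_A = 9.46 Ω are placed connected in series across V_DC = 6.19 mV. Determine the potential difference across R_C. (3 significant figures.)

Total series resistance ΣR = 6.58 + 2.45 + 33.1 + 2.13 + 9.46 = 53.72 Ω.
By the voltage-divider rule, V = 6.19 × 2.130/53.72 = 0.2454 mV.

V ≈ 0.245 mV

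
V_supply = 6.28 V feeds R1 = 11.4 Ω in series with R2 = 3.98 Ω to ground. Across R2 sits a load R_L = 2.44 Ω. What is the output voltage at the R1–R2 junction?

The load sits in parallel with R2, giving an effective lower resistance R2' = R2·R_L/(R2+R_L) = 1.513 Ω.
Now apply the divider: V_out = 6.28 × 0.1171 = 0.7357 V.

V_out ≈ 0.736 V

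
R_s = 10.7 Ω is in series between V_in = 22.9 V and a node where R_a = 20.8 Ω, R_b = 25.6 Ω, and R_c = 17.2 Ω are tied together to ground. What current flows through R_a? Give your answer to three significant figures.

I ≈ 0.431 A

Parallel bank: R_p = 1/(1/20.8 + 1/25.6 + 1/17.2) = 6.883 Ω.
V_A by voltage divider: V_A = 22.9 × 6.883/(10.7 + 6.883) = 8.965 V.
Branch current I = V_A/R_a = 8.965/20.8 = 0.4310 A.
(Equivalently: I_total = 1.302 A, then current-divider fraction G_k/ΣG = 0.3309.)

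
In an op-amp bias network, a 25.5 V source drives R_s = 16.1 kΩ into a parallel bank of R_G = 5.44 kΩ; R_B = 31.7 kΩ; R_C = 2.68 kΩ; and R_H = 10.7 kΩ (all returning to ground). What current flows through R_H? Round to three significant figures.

I ≈ 0.199 mA

Equivalent of the parallel group: R_p = 1.466 kΩ.
V_A = 25.5 × 1.466/17.57 = 2.129 V.
I(R_H) = V_A / R_H = 2.129/10.7 = 0.1989 mA.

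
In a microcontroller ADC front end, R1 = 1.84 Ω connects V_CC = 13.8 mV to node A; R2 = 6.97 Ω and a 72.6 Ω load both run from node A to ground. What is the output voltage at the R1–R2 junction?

First combine the lower leg with the load: R2 ‖ R_L = 6.359 Ω.
Voltage divider with the loaded lower leg: V_out = 13.8 × 6.359/(1.84 + 6.359) = 13.8 × 0.7756 = 10.70 mV.

V_out ≈ 10.7 mV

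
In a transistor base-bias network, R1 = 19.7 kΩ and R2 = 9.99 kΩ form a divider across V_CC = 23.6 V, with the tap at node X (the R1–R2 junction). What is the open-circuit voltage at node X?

V_th is the unloaded tap voltage: V_CC · R2/(R1+R2) = 23.6 × 0.3365 = 7.941 V.

V_th ≈ 7.94 V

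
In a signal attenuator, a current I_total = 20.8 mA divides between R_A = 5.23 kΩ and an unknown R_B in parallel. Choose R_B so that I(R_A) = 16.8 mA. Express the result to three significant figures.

R_B ≈ 22.0 kΩ

In a two-way split, I_A/I_total = R_B/(R_A + R_B).
With f = 0.8077, R_B = R_A · f/(1−f) = 5.23 × 4.200 = 21.97 kΩ.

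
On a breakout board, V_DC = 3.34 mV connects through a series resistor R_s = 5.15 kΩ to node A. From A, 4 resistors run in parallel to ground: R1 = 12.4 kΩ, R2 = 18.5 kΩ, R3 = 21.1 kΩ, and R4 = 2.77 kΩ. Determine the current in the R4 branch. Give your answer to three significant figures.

Equivalent of the parallel group: R_p = 1.841 kΩ.
Node voltage V_A = V_DC · R_p/(R_s + R_p) = 3.34 × 0.2634 = 0.8796 mV.
I(R4) = V_A / R4 = 0.8796/2.77 = 0.3176 µA.
(Equivalently: I_total = 0.4777 µA, then current-divider fraction G_k/ΣG = 0.6647.)

I ≈ 0.318 µA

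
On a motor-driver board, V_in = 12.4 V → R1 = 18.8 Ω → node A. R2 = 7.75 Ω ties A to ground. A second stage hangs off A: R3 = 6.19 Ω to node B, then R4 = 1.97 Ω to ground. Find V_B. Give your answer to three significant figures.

Node A sees R2 in parallel with the series input of stage 2, R3 + R4 = 8.160 Ω.
Effective lower resistance at A: R2 ‖ 8.160 = 3.975 Ω.
So V_A = 12.4 × 0.1745 = 2.164 V.
Stage 2 is unloaded, so V_B = V_A · R4/(R3+R4) = 2.164 × 1.97/8.160 = 0.5225 V.

V_B ≈ 0.522 V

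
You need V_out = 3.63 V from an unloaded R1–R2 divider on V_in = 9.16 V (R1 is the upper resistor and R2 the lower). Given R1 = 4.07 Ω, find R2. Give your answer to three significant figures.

Required fraction k = V_out/V_in = 0.3963.
Rearranging, R2 = R1·k/(1−k) = 4.07 × 0.6564 = 2.672 Ω.

R2 ≈ 2.67 Ω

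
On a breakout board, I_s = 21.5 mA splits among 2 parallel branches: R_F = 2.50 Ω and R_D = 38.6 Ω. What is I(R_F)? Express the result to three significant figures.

I ≈ 20.2 mA

For two parallel branches, I_k = I_s · (other R)/(sum of R).
So I = 21.5 × 38.6/41.10 = 20.19 mA.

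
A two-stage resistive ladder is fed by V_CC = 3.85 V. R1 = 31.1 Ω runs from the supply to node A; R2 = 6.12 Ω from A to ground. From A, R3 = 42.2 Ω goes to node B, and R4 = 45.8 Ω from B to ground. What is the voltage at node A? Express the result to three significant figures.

V_A ≈ 0.598 V

Looking into the second stage from A: R3 + R4 = 88.00 Ω appears in parallel with R2.
R2 ‖ (R3+R4) = 5.722 Ω.
First divider: V_A = V_CC · 5.722/(31.1 + 5.722) = 0.5983 V.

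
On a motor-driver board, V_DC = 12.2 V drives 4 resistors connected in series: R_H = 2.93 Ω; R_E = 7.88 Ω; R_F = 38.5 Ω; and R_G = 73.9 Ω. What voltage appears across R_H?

V ≈ 0.290 V

ΣR = 2.93 + 7.88 + 38.5 + 73.9 = 123.2 Ω.
V = V_DC · R/ΣR = 12.2 × 0.02378 = 0.2901 V.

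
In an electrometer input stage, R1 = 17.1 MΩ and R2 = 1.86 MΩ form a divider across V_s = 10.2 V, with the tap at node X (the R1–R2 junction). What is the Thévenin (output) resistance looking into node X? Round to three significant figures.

Zeroing V_s shorts the top of R1 to ground, so R_th = R1 ‖ R2 = 1.678 MΩ.

R_th ≈ 1.68 MΩ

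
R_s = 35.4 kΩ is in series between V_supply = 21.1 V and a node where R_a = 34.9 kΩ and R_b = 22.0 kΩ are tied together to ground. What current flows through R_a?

Parallel bank: R_p = 1/(1/34.9 + 1/22.0) = 13.49 kΩ.
Node voltage V_A = V_supply · R_p/(R_s + R_p) = 21.1 × 0.2760 = 5.823 V.
Branch current I = V_A/R_a = 5.823/34.9 = 0.1669 mA.

I ≈ 0.167 mA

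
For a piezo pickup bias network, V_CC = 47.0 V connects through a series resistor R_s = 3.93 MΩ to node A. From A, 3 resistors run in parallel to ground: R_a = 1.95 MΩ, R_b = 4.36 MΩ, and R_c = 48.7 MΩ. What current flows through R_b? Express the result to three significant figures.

Parallel bank: R_p = 1/(1/1.95 + 1/4.36 + 1/48.7) = 1.311 MΩ.
Node voltage V_A = V_CC · R_p/(R_s + R_p) = 47.0 × 0.2502 = 11.76 V.
I(R_b) = V_A / R_b = 11.76/4.36 = 2.697 µA.
(Equivalently: I_total = 8.968 µA, then current-divider fraction G_k/ΣG = 0.3007.)

I ≈ 2.70 µA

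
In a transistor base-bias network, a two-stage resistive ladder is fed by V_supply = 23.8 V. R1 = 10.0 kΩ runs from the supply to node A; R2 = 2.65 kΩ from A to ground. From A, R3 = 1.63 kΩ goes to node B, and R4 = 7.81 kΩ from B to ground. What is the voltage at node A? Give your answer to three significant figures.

Node A sees R2 in parallel with the series input of stage 2, R3 + R4 = 9.440 kΩ.
R2 ‖ (R3+R4) = 2.069 kΩ.
So V_A = 23.8 × 0.1714 = 4.080 V.

V_A ≈ 4.08 V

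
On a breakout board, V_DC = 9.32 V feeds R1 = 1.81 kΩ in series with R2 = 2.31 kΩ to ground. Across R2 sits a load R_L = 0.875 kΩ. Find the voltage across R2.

First combine the lower leg with the load: R2 ‖ R_L = 0.6346 kΩ.
Voltage divider with the loaded lower leg: V_out = 9.32 × 0.6346/(1.81 + 0.6346) = 9.32 × 0.2596 = 2.419 V.

V_out ≈ 2.42 V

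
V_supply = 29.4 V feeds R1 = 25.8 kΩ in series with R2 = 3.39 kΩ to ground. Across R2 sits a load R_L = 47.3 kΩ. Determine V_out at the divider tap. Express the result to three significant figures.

The load sits in parallel with R2, giving an effective lower resistance R2' = R2·R_L/(R2+R_L) = 3.163 kΩ.
Then V_out = V_supply · R2'/(R1 + R2') = 29.4 × 3.163/28.96 = 3.211 V.
(Unloaded it would be 3.41 V; the load pulls it down.)

V_out ≈ 3.21 V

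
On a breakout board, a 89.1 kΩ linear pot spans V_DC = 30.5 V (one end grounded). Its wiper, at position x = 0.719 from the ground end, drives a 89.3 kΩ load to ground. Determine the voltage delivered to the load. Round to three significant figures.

V_out ≈ 18.3 V

Split the track: R_lower = x·R_p = 64.06 kΩ, R_upper = (1−x)·R_p = 25.04 kΩ.
(x·R_p) ‖ R_L = 37.30 kΩ.
V_out = 30.5 × 37.30/(25.04 + 37.30) = 18.25 V.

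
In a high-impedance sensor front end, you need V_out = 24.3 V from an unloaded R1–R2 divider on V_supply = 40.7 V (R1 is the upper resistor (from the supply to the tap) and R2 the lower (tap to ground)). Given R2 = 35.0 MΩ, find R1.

The divider ratio is R2/(R1+R2) = 24.3/40.7 = 0.5971.
R1 = R2·(1/k − 1) = 35.0 × 0.6749 = 23.62 MΩ.

R1 ≈ 23.6 MΩ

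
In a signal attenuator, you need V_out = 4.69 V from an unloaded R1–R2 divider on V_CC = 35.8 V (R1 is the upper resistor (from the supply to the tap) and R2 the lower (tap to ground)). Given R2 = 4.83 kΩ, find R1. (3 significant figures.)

The divider ratio is R2/(R1+R2) = 4.69/35.8 = 0.1310.
Rearranging, R1 = R2·(1−k)/k = 4.83 × 6.633 = 32.04 kΩ.

R1 ≈ 32.0 kΩ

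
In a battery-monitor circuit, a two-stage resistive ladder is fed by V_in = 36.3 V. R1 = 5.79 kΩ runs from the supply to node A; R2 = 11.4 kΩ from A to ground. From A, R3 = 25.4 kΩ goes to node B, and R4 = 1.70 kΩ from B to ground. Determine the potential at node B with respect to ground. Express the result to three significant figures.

The second stage (R3 + R4 = 27.10 kΩ) loads node A in parallel with R2.
R2 ‖ (R3+R4) = 8.024 kΩ.
V_A = 36.3 × 8.024/(5.79 + 8.024) = 21.09 V.
Then the unloaded second divider: V_B = V_A × R4/(R3+R4) = 21.09 × 0.06273 = 1.323 V.

V_B ≈ 1.32 V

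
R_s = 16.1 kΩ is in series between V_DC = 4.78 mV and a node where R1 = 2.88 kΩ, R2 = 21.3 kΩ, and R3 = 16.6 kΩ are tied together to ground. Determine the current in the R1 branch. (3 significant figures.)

Combine the parallel branches: R_p = (1/2.88 + 1/21.3 + 1/16.6)⁻¹ = 2.201 kΩ.
V_A by voltage divider: V_A = 4.78 × 2.201/(16.1 + 2.201) = 0.5748 mV.
I(R1) = V_A / R1 = 0.5748/2.88 = 0.1996 µA.

I ≈ 0.200 µA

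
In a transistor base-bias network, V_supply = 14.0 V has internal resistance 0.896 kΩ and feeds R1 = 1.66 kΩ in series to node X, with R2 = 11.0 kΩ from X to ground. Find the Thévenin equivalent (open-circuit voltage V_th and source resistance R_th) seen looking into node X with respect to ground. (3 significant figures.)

V_th ≈ 11.4 V, R_th ≈ 2.07 kΩ

R1' = 0.896 + 1.66 = 2.556 kΩ (source resistance + R1).
With X open, the divider is unloaded: V_th = 14.0 × 11.0/13.56 = 11.36 V.
Zeroing V_supply shorts the top of R1' to ground, so R_th = R1' ‖ R2 = 2.074 kΩ.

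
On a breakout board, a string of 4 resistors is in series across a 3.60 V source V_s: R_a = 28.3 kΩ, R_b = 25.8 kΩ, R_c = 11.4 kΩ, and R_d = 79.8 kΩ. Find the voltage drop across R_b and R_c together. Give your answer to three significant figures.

V ≈ 0.922 V

ΣR = 28.3 + 25.8 + 11.4 + 79.8 = 145.3 kΩ.
R_{R_b..R_c} = 25.8 + 11.4 = 37.20 kΩ.
V = V_s · R/ΣR = 3.60 × 0.2560 = 0.9217 V.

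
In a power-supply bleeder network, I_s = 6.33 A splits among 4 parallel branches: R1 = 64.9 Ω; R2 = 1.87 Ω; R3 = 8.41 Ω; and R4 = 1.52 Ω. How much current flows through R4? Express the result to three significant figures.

I ≈ 3.14 A

Total conductance ΣG = 1/64.9 + 1/1.87 + 1/8.41 + 1/1.52 = 1.327 (units of 1/Ω).
R4 takes the fraction G_k/ΣG = 0.6579/1.327 = 0.4958, so I = 6.33 × 0.4958 = 3.138 A.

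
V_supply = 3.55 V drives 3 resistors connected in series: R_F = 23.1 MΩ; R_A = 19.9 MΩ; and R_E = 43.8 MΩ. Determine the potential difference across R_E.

Total series resistance ΣR = 23.1 + 19.9 + 43.8 = 86.80 MΩ.
Voltage divider: V = V_supply · (43.80 / 86.80) = 3.55 × 0.5046 = 1.791 V.

V ≈ 1.79 V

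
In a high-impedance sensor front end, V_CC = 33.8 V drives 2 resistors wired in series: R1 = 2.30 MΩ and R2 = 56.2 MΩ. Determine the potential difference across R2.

V ≈ 32.5 V

ΣR = 2.30 + 56.2 = 58.50 MΩ.
V = V_CC · R/ΣR = 33.8 × 0.9607 = 32.47 V.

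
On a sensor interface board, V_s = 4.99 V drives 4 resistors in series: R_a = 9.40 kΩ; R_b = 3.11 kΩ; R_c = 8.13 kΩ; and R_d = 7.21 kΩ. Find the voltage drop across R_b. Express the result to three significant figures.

ΣR = 9.40 + 3.11 + 8.13 + 7.21 = 27.85 kΩ.
V = V_s · R/ΣR = 4.99 × 0.1117 = 0.5572 V.

V ≈ 0.557 V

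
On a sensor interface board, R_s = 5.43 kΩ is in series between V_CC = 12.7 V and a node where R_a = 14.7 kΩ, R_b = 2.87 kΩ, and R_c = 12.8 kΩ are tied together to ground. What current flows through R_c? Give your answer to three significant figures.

I ≈ 0.269 mA

Parallel bank: R_p = 1/(1/14.7 + 1/2.87 + 1/12.8) = 2.022 kΩ.
V_A = 12.7 × 2.022/7.452 = 3.446 V.
I(R_c) = V_A / R_c = 3.446/12.8 = 0.2692 mA.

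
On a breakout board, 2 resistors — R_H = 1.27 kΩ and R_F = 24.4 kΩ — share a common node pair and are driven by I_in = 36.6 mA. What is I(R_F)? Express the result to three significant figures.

I ≈ 1.81 mA

With just two branches, the current splits inversely with resistance.
So I = 36.6 × 1.27/25.67 = 1.811 mA.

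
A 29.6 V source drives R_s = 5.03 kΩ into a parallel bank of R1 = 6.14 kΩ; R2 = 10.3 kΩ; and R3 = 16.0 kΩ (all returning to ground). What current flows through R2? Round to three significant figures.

I ≈ 1.10 mA

Parallel bank: R_p = 1/(1/6.14 + 1/10.3 + 1/16.0) = 3.101 kΩ.
V_A = 29.6 × 3.101/8.131 = 11.29 V.
I(R2) = V_A / R2 = 11.29/10.3 = 1.096 mA.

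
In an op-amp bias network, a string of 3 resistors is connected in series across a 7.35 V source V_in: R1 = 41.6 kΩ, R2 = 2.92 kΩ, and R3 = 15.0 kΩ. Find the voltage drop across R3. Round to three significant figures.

V ≈ 1.85 V

Total series resistance ΣR = 41.6 + 2.92 + 15.0 = 59.52 kΩ.
By the voltage-divider rule, V = 7.35 × 15.00/59.52 = 1.852 V.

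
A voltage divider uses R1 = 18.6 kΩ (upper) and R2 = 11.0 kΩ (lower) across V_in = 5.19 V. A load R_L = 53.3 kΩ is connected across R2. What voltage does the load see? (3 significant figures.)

The load sits in parallel with R2, giving an effective lower resistance R2' = R2·R_L/(R2+R_L) = 9.118 kΩ.
Voltage divider with the loaded lower leg: V_out = 5.19 × 9.118/(18.6 + 9.118) = 5.19 × 0.3290 = 1.707 V.

V_out ≈ 1.71 V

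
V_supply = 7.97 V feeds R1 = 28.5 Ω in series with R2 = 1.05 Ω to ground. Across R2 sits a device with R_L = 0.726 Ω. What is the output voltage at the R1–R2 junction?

V_out ≈ 0.118 V

First combine the lower leg with the load: R2 ‖ R_L = 0.4292 Ω.
Voltage divider with the loaded lower leg: V_out = 7.97 × 0.4292/(28.5 + 0.4292) = 7.97 × 0.01484 = 0.1183 V.
(Unloaded it would be 0.283 V; the load pulls it down.)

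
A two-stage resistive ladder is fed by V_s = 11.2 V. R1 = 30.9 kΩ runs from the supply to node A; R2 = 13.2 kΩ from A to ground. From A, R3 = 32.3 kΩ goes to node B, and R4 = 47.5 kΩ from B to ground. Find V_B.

Looking into the second stage from A: R3 + R4 = 79.80 kΩ appears in parallel with R2.
R2 ‖ (R3+R4) = 11.33 kΩ.
V_A = 11.2 × 11.33/(30.9 + 11.33) = 3.004 V.
Stage 2 is unloaded, so V_B = V_A · R4/(R3+R4) = 3.004 × 47.5/79.80 = 1.788 V.

V_B ≈ 1.79 V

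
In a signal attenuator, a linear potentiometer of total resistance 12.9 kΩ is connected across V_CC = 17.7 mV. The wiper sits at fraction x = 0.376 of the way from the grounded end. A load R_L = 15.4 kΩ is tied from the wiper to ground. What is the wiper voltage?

The pot divides into 8.050 kΩ above the wiper and 4.850 kΩ below.
Lower segment in parallel with the load: 4.850 ‖ 15.4 = 3.689 kΩ.
Then V_out = V_CC · 3.689/(8.050 + 3.689) = 5.562 mV.
(Unloaded: V_out = x·V_CC = 6.66 mV.)

V_out ≈ 5.56 mV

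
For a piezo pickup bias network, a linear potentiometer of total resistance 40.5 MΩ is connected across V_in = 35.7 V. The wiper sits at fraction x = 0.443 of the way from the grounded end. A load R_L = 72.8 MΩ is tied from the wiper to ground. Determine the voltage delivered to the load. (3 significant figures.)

Split the track: R_lower = x·R_p = 17.94 MΩ, R_upper = (1−x)·R_p = 22.56 MΩ.
Lower segment in parallel with the load: 17.94 ‖ 72.8 = 14.39 MΩ.
Then V_out = V_in · 14.39/(22.56 + 14.39) = 13.91 V.

V_out ≈ 13.9 V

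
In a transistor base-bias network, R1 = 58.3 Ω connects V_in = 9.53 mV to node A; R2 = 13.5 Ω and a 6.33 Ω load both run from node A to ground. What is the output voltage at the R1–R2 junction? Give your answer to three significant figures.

V_out ≈ 0.656 mV

The load sits in parallel with R2, giving an effective lower resistance R2' = R2·R_L/(R2+R_L) = 4.309 Ω.
Then V_out = V_in · R2'/(R1 + R2') = 9.53 × 4.309/62.61 = 0.6559 mV.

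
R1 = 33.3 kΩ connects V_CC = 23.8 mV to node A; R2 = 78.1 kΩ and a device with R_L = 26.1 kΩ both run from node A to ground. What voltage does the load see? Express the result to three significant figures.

V_out ≈ 8.81 mV

First combine the lower leg with the load: R2 ‖ R_L = 19.56 kΩ.
Voltage divider with the loaded lower leg: V_out = 23.8 × 19.56/(33.3 + 19.56) = 23.8 × 0.3701 = 8.808 mV.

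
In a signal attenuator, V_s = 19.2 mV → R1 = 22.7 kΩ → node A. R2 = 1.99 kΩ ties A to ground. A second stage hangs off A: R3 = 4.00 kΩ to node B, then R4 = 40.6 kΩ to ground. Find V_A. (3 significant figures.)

Node A sees R2 in parallel with the series input of stage 2, R3 + R4 = 44.60 kΩ.
R2 ‖ (R3+R4) = 1.905 kΩ.
So V_A = 19.2 × 0.07742 = 1.487 mV.

V_A ≈ 1.49 mV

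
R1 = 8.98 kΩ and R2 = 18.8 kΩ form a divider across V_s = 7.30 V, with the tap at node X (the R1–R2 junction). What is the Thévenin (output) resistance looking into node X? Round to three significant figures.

R_th ≈ 6.08 kΩ

Zeroing V_s shorts the top of R1 to ground, so R_th = R1 ‖ R2 = 6.077 kΩ.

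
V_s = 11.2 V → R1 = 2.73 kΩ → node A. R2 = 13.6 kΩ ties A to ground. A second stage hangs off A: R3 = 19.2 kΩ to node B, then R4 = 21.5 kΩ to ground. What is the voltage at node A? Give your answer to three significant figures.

V_A ≈ 8.83 V

The second stage (R3 + R4 = 40.70 kΩ) loads node A in parallel with R2.
R2 ‖ (R3+R4) = 10.19 kΩ.
First divider: V_A = V_s · 10.19/(2.73 + 10.19) = 8.834 V.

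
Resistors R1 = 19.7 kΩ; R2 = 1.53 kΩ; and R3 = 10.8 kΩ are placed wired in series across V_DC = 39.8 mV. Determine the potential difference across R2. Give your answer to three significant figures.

Total series resistance ΣR = 19.7 + 1.53 + 10.8 = 32.03 kΩ.
By the voltage-divider rule, V = 39.8 × 1.530/32.03 = 1.901 mV.

V ≈ 1.90 mV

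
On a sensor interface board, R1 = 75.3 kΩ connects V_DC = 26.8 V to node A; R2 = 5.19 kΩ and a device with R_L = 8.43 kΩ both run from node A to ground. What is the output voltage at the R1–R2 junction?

V_out ≈ 1.10 V

The load sits in parallel with R2, giving an effective lower resistance R2' = R2·R_L/(R2+R_L) = 3.212 kΩ.
Now apply the divider: V_out = 26.8 × 0.04091 = 1.097 V.
(Unloaded it would be 1.73 V; the load pulls it down.)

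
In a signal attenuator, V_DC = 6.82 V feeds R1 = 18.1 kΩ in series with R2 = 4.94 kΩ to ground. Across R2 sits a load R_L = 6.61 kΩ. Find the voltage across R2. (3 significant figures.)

R2 ‖ R_L = (4.94 × 6.61)/(4.94 + 6.61) = 2.827 kΩ.
Now apply the divider: V_out = 6.82 × 0.1351 = 0.9213 V.

V_out ≈ 0.921 V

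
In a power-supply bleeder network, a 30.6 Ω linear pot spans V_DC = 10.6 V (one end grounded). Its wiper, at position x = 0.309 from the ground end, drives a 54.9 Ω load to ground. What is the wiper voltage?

V_out ≈ 2.93 V

Lower segment x·R_p = 9.455 Ω; upper segment (1−x)·R_p = 21.14 Ω.
Lower segment in parallel with the load: 9.455 ‖ 54.9 = 8.066 Ω.
Loaded-divider output: V_out = 10.6 × 0.2761 = 2.927 V.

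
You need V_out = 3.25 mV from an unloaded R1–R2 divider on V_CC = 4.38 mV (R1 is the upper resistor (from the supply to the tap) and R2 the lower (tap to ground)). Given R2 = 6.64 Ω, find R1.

Required fraction k = V_out/V_CC = 0.7420.
R1 = R2·(1/k − 1) = 6.64 × 0.3477 = 2.309 Ω.

R1 ≈ 2.31 Ω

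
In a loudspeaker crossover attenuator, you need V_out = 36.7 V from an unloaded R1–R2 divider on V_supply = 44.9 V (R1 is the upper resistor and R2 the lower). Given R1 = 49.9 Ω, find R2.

R2 ≈ 223 Ω

The divider ratio is R2/(R1+R2) = 36.7/44.9 = 0.8174.
So R2 = R1 · V_out/(V_supply − V_out) = 49.9 × 36.7/(44.9 − 36.7) = 49.9 × 4.476 = 223.3 Ω.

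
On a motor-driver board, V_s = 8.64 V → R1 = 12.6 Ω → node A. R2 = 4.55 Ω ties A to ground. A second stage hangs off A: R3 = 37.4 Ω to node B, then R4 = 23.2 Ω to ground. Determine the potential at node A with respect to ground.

V_A ≈ 2.17 V

The second stage (R3 + R4 = 60.60 Ω) loads node A in parallel with R2.
R2 ‖ (R3+R4) = 4.232 Ω.
V_A = 8.64 × 4.232/(12.6 + 4.232) = 2.172 V.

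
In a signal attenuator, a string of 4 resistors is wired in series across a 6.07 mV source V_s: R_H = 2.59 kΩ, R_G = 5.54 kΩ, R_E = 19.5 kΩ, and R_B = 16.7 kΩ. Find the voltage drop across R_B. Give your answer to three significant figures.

V ≈ 2.29 mV

ΣR = 2.59 + 5.54 + 19.5 + 16.7 = 44.33 kΩ.
V = V_s · R/ΣR = 6.07 × 0.3767 = 2.287 mV.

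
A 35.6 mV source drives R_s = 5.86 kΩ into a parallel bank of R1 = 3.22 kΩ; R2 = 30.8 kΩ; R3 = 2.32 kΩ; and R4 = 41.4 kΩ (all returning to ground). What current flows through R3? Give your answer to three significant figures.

Combine the parallel branches: R_p = (1/3.22 + 1/30.8 + 1/2.32 + 1/41.4)⁻¹ = 1.253 kΩ.
Node voltage V_A = V_CC · R_p/(R_s + R_p) = 35.6 × 0.1761 = 6.270 mV.
I(R3) = V_A / R3 = 6.270/2.32 = 2.703 µA.

I ≈ 2.70 µA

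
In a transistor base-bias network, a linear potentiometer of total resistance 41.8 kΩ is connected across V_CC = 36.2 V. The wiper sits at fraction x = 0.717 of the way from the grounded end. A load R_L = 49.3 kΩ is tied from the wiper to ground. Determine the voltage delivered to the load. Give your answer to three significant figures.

V_out ≈ 22.1 V

Split the track: R_lower = x·R_p = 29.97 kΩ, R_upper = (1−x)·R_p = 11.83 kΩ.
(x·R_p) ‖ R_L = 18.64 kΩ.
Loaded-divider output: V_out = 36.2 × 0.6118 = 22.15 V.
(Unloaded: V_out = x·V_CC = 26.0 V.)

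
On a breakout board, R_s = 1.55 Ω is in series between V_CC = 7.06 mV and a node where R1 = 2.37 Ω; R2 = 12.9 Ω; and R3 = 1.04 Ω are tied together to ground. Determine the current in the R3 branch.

I ≈ 2.08 mA

Equivalent of the parallel group: R_p = 0.6845 Ω.
Node voltage V_A = V_CC · R_p/(R_s + R_p) = 7.06 × 0.3063 = 2.163 mV.
Branch current I = V_A/R3 = 2.163/1.04 = 2.079 mA.
(Equivalently: I_total = 3.160 mA, then current-divider fraction G_k/ΣG = 0.6581.)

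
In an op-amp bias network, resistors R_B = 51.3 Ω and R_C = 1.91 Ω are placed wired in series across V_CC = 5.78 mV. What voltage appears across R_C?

V ≈ 0.207 mV

Total series resistance ΣR = 51.3 + 1.91 = 53.21 Ω.
Voltage divider: V = V_CC · (1.910 / 53.21) = 5.78 × 0.03590 = 0.2075 mV.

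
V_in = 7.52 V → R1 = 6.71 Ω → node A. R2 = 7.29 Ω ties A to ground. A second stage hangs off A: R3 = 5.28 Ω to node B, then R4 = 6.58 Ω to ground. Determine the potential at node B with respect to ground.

Looking into the second stage from A: R3 + R4 = 11.86 Ω appears in parallel with R2.
Effective lower resistance at A: R2 ‖ 11.86 = 4.515 Ω.
V_A = 7.52 × 4.515/(6.71 + 4.515) = 3.025 V.
Stage 2 is unloaded, so V_B = V_A · R4/(R3+R4) = 3.025 × 6.58/11.86 = 1.678 V.

V_B ≈ 1.68 V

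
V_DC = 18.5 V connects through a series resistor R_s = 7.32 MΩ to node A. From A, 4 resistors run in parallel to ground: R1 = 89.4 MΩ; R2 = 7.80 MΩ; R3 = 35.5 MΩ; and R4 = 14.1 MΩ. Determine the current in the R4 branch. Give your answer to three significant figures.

Equivalent of the parallel group: R_p = 4.193 MΩ.
V_A by voltage divider: V_A = 18.5 × 4.193/(7.32 + 4.193) = 6.738 V.
I(R4) = V_A / R4 = 6.738/14.1 = 0.4779 µA.
(Check via current divider: I_total = 1.607 µA; share G_k/ΣG = 0.2974 → same result.)

I ≈ 0.478 µA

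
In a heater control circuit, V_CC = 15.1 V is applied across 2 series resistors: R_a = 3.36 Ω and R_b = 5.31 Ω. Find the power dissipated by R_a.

P ≈ 10.2 W

ΣR = 8.670 Ω → I = 15.1/8.670 = 1.742 A.
P(R_a) = I²·R_a = (1.742)² × 3.36 = 10.19 W.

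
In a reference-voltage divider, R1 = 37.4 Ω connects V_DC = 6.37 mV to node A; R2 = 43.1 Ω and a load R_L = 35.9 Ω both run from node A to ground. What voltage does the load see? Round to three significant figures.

V_out ≈ 2.19 mV

R2 ‖ R_L = (43.1 × 35.9)/(43.1 + 35.9) = 19.59 Ω.
Voltage divider with the loaded lower leg: V_out = 6.37 × 19.59/(37.4 + 19.59) = 6.37 × 0.3437 = 2.189 mV.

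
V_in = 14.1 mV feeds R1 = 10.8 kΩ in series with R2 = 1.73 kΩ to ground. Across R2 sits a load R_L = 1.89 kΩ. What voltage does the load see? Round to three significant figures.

R2 ‖ R_L = (1.73 × 1.89)/(1.73 + 1.89) = 0.9032 kΩ.
Then V_out = V_in · R2'/(R1 + R2') = 14.1 × 0.9032/11.70 = 1.088 mV.
(Unloaded it would be 1.95 mV; the load pulls it down.)

V_out ≈ 1.09 mV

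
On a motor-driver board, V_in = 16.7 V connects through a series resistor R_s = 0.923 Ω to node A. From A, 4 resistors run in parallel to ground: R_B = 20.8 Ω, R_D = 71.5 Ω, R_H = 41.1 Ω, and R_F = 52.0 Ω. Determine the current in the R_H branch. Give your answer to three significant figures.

Parallel bank: R_p = 1/(1/20.8 + 1/71.5 + 1/41.1 + 1/52.0) = 9.467 Ω.
V_A = 16.7 × 9.467/10.39 = 15.22 V.
Branch current I = V_A/R_H = 15.22/41.1 = 0.3702 A.
(Equivalently: I_total = 1.607 A, then current-divider fraction G_k/ΣG = 0.2304.)

I ≈ 0.370 A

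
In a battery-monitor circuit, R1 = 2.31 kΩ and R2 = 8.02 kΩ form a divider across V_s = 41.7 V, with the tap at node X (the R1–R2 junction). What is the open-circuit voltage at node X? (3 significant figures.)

V_th ≈ 32.4 V

With X open, the divider is unloaded: V_th = 41.7 × 8.02/10.33 = 32.38 V.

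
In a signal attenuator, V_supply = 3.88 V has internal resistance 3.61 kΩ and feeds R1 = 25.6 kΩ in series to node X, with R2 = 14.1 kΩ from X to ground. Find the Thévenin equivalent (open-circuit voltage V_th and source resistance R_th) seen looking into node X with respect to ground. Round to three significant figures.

V_th ≈ 1.26 V, R_th ≈ 9.51 kΩ

R1' = 3.61 + 25.6 = 29.21 kΩ (source resistance + R1).
Open-circuit (no load on X): V_th = V_supply · R2/(R1' + R2) = 3.88 × 14.1/(29.21 + 14.1) = 1.263 V.
Zeroing V_supply shorts the top of R1' to ground, so R_th = R1' ‖ R2 = 9.510 kΩ.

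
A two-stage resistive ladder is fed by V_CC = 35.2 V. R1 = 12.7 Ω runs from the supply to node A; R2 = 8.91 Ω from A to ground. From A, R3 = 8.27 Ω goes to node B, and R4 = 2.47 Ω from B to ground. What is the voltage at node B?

Looking into the second stage from A: R3 + R4 = 10.74 Ω appears in parallel with R2.
R2 ‖ (R3+R4) = 4.870 Ω.
V_A = 35.2 × 4.870/(12.7 + 4.870) = 9.756 V.
Stage 2 is unloaded, so V_B = V_A · R4/(R3+R4) = 9.756 × 2.47/10.74 = 2.244 V.

V_B ≈ 2.24 V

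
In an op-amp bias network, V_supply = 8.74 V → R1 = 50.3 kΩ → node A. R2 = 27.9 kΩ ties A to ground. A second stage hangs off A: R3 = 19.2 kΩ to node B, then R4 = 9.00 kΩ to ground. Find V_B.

Node A sees R2 in parallel with the series input of stage 2, R3 + R4 = 28.20 kΩ.
Effective lower resistance at A: R2 ‖ 28.20 = 14.02 kΩ.
First divider: V_A = V_supply · 14.02/(50.3 + 14.02) = 1.906 V.
Then the unloaded second divider: V_B = V_A × R4/(R3+R4) = 1.906 × 0.3191 = 0.6082 V.

V_B ≈ 0.608 V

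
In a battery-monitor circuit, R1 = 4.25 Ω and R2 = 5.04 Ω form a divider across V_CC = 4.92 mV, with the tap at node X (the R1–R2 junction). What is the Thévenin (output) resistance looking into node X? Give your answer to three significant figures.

R_th ≈ 2.31 Ω

With V_CC suppressed (replaced by a short), R_th = R1 ‖ R2 = (4.250 × 5.04)/(4.250 + 5.04) = 2.306 Ω.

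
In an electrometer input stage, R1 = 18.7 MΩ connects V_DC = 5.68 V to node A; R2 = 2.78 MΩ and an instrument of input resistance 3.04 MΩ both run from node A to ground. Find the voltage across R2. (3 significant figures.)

V_out ≈ 0.409 V

First combine the lower leg with the load: R2 ‖ R_L = 1.452 MΩ.
Now apply the divider: V_out = 5.68 × 0.07206 = 0.4093 V.
(Unloaded it would be 0.735 V; the load pulls it down.)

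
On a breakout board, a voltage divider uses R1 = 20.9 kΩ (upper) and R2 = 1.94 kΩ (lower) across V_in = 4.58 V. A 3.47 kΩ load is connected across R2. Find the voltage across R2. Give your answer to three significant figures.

First combine the lower leg with the load: R2 ‖ R_L = 1.244 kΩ.
Voltage divider with the loaded lower leg: V_out = 4.58 × 1.244/(20.9 + 1.244) = 4.58 × 0.05619 = 0.2574 V.

V_out ≈ 0.257 V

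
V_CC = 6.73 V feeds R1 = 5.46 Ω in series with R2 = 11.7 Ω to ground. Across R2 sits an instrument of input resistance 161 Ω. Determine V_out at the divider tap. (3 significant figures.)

V_out ≈ 4.48 V

The load sits in parallel with R2, giving an effective lower resistance R2' = R2·R_L/(R2+R_L) = 10.91 Ω.
Then V_out = V_CC · R2'/(R1 + R2') = 6.73 × 10.91/16.37 = 4.485 V.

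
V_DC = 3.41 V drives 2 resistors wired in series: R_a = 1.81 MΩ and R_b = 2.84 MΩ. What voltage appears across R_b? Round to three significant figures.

V ≈ 2.08 V

Series total: ΣR = 1.81 + 2.84 = 4.650 MΩ.
V = V_DC · R/ΣR = 3.41 × 0.6108 = 2.083 V.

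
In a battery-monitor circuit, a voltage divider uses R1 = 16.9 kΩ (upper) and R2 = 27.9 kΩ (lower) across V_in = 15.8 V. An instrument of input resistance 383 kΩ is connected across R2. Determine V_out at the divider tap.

The load sits in parallel with R2, giving an effective lower resistance R2' = R2·R_L/(R2+R_L) = 26.01 kΩ.
Voltage divider with the loaded lower leg: V_out = 15.8 × 26.01/(16.9 + 26.01) = 15.8 × 0.6061 = 9.577 V.
(Unloaded it would be 9.84 V; the load pulls it down.)

V_out ≈ 9.58 V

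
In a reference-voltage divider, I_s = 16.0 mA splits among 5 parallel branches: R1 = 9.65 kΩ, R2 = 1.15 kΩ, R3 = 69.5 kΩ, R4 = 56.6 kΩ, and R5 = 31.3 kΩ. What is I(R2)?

I ≈ 13.4 mA

Conductances: ΣG = 1/9.65 + 1/1.15 + 1/69.5 + 1/56.6 + 1/31.3 = 1.037 (1/kΩ).
Current divider: I(R2) = I_s · G_k/ΣG = 16.0 × (0.8696/1.037) = 16.0 × 0.8384 = 13.41 mA.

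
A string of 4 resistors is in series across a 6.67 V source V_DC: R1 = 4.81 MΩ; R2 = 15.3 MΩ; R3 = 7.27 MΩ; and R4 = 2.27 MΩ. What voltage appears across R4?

V ≈ 0.511 V

ΣR = 4.81 + 15.3 + 7.27 + 2.27 = 29.65 MΩ.
Voltage divider: V = V_DC · (2.270 / 29.65) = 6.67 × 0.07656 = 0.5107 V.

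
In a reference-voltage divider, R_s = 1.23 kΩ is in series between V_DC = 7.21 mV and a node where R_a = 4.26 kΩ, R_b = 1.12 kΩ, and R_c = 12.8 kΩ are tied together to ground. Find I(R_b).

Combine the parallel branches: R_p = (1/4.26 + 1/1.12 + 1/12.8)⁻¹ = 0.8294 kΩ.
Node voltage V_A = V_DC · R_p/(R_s + R_p) = 7.21 × 0.4027 = 2.904 mV.
Branch current I = V_A/R_b = 2.904/1.12 = 2.593 µA.
(Check via current divider: I_total = 3.501 µA; share G_k/ΣG = 0.7405 → same result.)

I ≈ 2.59 µA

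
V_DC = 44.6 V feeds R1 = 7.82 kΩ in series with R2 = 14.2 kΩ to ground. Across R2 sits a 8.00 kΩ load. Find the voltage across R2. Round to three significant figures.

V_out ≈ 17.6 V

The load sits in parallel with R2, giving an effective lower resistance R2' = R2·R_L/(R2+R_L) = 5.117 kΩ.
Then V_out = V_DC · R2'/(R1 + R2') = 44.6 × 5.117/12.94 = 17.64 V.
(Unloaded it would be 28.8 V; the load pulls it down.)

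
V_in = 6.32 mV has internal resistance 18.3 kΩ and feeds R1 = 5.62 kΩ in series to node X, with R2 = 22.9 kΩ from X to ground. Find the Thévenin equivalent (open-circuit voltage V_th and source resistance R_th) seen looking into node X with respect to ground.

V_th ≈ 3.09 mV, R_th ≈ 11.7 kΩ

R1' = 18.3 + 5.62 = 23.92 kΩ (source resistance + R1).
Open-circuit (no load on X): V_th = V_in · R2/(R1' + R2) = 6.32 × 22.9/(23.92 + 22.9) = 3.091 mV.
Looking into X with the source shorted: R_th = R1'·R2/(R1'+R2) = 23.92 × 22.9/46.82 = 11.70 kΩ.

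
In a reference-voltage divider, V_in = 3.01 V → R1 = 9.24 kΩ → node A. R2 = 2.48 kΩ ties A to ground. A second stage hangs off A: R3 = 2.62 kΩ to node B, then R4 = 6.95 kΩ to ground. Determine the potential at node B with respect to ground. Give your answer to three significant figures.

V_B ≈ 0.384 V

Node A sees R2 in parallel with the series input of stage 2, R3 + R4 = 9.570 kΩ.
Effective lower resistance at A: R2 ‖ 9.570 = 1.970 kΩ.
So V_A = 3.01 × 0.1757 = 0.5289 V.
Then the unloaded second divider: V_B = V_A × R4/(R3+R4) = 0.5289 × 0.7262 = 0.3841 V.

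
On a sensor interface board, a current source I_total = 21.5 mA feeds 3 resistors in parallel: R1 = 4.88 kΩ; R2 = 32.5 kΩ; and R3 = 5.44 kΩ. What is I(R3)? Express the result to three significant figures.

Total conductance ΣG = 1/4.88 + 1/32.5 + 1/5.44 = 0.4195 (units of 1/kΩ).
R3 takes the fraction G_k/ΣG = 0.1838/0.4195 = 0.4382, so I = 21.5 × 0.4382 = 9.421 mA.

I ≈ 9.42 mA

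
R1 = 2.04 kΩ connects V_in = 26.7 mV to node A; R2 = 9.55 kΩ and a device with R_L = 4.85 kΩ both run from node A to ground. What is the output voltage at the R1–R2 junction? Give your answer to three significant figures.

V_out ≈ 16.3 mV

First combine the lower leg with the load: R2 ‖ R_L = 3.216 kΩ.
Now apply the divider: V_out = 26.7 × 0.6119 = 16.34 mV.
(Unloaded it would be 22.0 mV; the load pulls it down.)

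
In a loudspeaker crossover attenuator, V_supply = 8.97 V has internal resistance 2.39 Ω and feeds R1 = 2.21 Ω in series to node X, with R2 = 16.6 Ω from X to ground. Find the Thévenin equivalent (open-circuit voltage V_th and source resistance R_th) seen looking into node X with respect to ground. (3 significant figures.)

R1' = 2.39 + 2.21 = 4.600 Ω (source resistance + R1).
V_th is the unloaded tap voltage: V_supply · R2/(R1'+R2) = 8.97 × 0.7830 = 7.024 V.
Zeroing V_supply shorts the top of R1' to ground, so R_th = R1' ‖ R2 = 3.602 Ω.

V_th ≈ 7.02 V, R_th ≈ 3.60 Ω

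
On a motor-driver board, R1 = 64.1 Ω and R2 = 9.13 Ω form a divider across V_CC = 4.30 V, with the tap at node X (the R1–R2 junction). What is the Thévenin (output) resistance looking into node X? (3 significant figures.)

R_th ≈ 7.99 Ω

Looking into X with the source shorted: R_th = R1·R2/(R1+R2) = 64.10 × 9.13/73.23 = 7.992 Ω.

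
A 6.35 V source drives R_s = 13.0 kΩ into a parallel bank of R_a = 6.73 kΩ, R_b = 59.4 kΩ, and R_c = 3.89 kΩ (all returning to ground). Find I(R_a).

Combine the parallel branches: R_p = (1/6.73 + 1/59.4 + 1/3.89)⁻¹ = 2.367 kΩ.
V_A = 6.35 × 2.367/15.37 = 0.9781 V.
Branch current I = V_A/R_a = 0.9781/6.73 = 0.1453 mA.

I ≈ 0.145 mA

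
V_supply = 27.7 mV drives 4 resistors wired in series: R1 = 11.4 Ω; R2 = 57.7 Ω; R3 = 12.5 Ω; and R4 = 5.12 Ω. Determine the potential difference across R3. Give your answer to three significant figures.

Total series resistance ΣR = 11.4 + 57.7 + 12.5 + 5.12 = 86.72 Ω.
By the voltage-divider rule, V = 27.7 × 12.50/86.72 = 3.993 mV.

V ≈ 3.99 mV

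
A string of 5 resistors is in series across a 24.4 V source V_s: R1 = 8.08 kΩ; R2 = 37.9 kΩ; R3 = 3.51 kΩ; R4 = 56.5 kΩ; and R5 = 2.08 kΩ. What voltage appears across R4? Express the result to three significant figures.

V ≈ 12.8 V

Total series resistance ΣR = 8.08 + 37.9 + 3.51 + 56.5 + 2.08 = 108.1 kΩ.
By the voltage-divider rule, V = 24.4 × 56.50/108.1 = 12.76 V.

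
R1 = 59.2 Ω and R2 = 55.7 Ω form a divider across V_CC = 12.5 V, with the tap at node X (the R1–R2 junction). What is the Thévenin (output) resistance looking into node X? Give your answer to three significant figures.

R_th ≈ 28.7 Ω

Zeroing V_CC shorts the top of R1 to ground, so R_th = R1 ‖ R2 = 28.70 Ω.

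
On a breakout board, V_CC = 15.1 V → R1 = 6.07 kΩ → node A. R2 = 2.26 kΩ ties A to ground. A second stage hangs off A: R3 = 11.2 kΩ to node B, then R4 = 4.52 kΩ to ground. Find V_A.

V_A ≈ 3.71 V

The second stage (R3 + R4 = 15.72 kΩ) loads node A in parallel with R2.
R2 ‖ (R3+R4) = 1.976 kΩ.
V_A = 15.1 × 1.976/(6.07 + 1.976) = 3.708 V.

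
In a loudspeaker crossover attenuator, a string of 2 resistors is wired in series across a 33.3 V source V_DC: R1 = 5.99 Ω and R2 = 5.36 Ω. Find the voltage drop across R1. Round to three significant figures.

Series total: ΣR = 5.99 + 5.36 = 11.35 Ω.
By the voltage-divider rule, V = 33.3 × 5.990/11.35 = 17.57 V.

V ≈ 17.6 V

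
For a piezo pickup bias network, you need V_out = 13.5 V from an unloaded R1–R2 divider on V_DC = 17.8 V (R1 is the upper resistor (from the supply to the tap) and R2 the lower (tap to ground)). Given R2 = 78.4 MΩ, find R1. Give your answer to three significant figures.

R1 ≈ 25.0 MΩ

Required fraction k = V_out/V_DC = 0.7584.
R1 = R2·(1/k − 1) = 78.4 × 0.3185 = 24.97 MΩ.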